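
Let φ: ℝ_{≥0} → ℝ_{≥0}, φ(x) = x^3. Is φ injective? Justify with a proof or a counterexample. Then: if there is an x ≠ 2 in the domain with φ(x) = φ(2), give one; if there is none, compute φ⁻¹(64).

4

On ℝ_{≥0}, x ↦ x^3 is strictly increasing, so φ(x_1) = φ(x_2) forces x_1 = x_2. Hence φ is injective.
Since x ↦ x^3 is strictly increasing on ℝ_{≥0}, it is injective there, so no x ≠ 2 in the domain has φ(x) = φ(2). We therefore compute φ⁻¹(64) = 64^{1/3} = 4 (indeed 4^3 = 64).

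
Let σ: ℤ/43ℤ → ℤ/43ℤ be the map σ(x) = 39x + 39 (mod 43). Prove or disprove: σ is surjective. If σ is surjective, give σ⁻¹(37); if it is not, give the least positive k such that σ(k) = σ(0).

Since gcd(39, 43) = 1, 39 is invertible modulo 43. Euclid's algorithm: 43 = 1·39 + 4, 39 = 9·4 + 3, 4 = 1·3 + 1; back-substituting gives 1 = 32·39 − 29·43, so 39⁻¹ ≡ 32 (mod 43).
For any y ∈ ℤ/43ℤ, x = 32(y − 39) mod 43 satisfies σ(x) = 39·32(y − 39) + 39 ≡ y (since 39·32 ≡ 1 mod 43). So every y has a preimage.
Therefore σ is surjective.
Since σ is surjective, we compute σ⁻¹(37): solve 39x + 39 ≡ 37 (mod 43), i.e. 39x ≡ 41 (mod 43).
Multiplying by 39⁻¹ = 32 gives x ≡ 32·41 = 1312 = 30·43 + 22 ≡ 22 (mod 43).
Check: σ(22) = 39·22 + 39 = 897 = 20·43 + 37 ≡ 37 (mod 43).

22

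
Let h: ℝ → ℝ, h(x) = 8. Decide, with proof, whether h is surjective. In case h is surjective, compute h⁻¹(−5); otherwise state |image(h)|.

h(x) = 8 for all x, so 9 has no preimage and h is not surjective.
Since h is not surjective, we state |image(h)|: the image of h is {8}, which has 1 element.

1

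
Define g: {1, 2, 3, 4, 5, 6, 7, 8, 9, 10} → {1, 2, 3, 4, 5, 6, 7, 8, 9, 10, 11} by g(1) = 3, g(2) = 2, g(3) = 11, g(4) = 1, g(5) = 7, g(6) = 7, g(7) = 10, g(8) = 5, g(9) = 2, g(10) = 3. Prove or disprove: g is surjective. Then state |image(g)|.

No element maps to 4, so g is not surjective.
The image of g is {1, 2, 3, 5, 7, 10, 11}, which has 7 elements.

7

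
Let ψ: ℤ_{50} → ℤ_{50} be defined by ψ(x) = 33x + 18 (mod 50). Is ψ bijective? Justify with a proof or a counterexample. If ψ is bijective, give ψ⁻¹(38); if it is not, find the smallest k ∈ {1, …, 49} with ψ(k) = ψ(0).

Suppose ψ(s) = ψ(t) in ℤ_{50}. Then 33s + 18 ≡ 33t + 18 (mod 50), thus 33(s − t) ≡ 0 (mod 50).
Since gcd(33, 50) = 1, 33 is invertible modulo 50, therefore s − t ≡ 0 (mod 50), i.e. s = t.
We now compute 33⁻¹ mod 50 explicitly. Euclid's algorithm: 50 = 1·33 + 17, 33 = 1·17 + 16, 17 = 1·16 + 1; back-substituting gives 1 = 47·33 − 31·50, so 33⁻¹ ≡ 47 (mod 50).
For any y ∈ ℤ_{50}, x = 47(y − 18) mod 50 satisfies ψ(x) = 33·47(y − 18) + 18 ≡ y (since 33·47 ≡ 1 mod 50). So every y has a preimage.
Therefore ψ is bijective.
Since ψ is bijective, we compute ψ⁻¹(38): solve 33x + 18 ≡ 38 (mod 50), i.e. 33x ≡ 20 (mod 50).
Multiplying by 33⁻¹ = 47 gives x ≡ 47·20 = 940 = 18·50 + 40 ≡ 40 (mod 50).
Check: ψ(40) = 33·40 + 18 = 1338 = 26·50 + 38 ≡ 38 (mod 50).

40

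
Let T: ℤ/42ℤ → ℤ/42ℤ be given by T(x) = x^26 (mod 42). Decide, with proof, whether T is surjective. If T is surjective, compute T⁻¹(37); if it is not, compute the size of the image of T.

16

T(4): Repeated squaring mod 42: 4^1 ≡ 4, 4^2 ≡ 4² = 16, 4^4 ≡ 16² = 256 ≡ 4, 4^8 ≡ 4² = 16, 4^16 ≡ 16² = 256 ≡ 4. Since 26 = 16 + 8 + 2, 4^26 ≡ 4·16·16: 4·16 = 64 ≡ 22, then 22·16 = 352 ≡ 16. So 4^26 ≡ 16 (mod 42).
T(10): Repeated squaring mod 42: 10^1 ≡ 10, 10^2 ≡ 10² = 100 ≡ 16, 10^4 ≡ 16² = 256 ≡ 4, 10^8 ≡ 4² = 16, 10^16 ≡ 16² = 256 ≡ 4. Since 26 = 16 + 8 + 2, 10^26 ≡ 4·16·16: 4·16 = 64 ≡ 22, then 22·16 = 352 ≡ 16. So 10^26 ≡ 16 (mod 42).
So T(4) = T(10) = 16 while 4 ≠ 10, thus T is not injective.
A non-injective map from the 42-element set ℤ/42ℤ to itself takes at most 41 distinct values, so it cannot be surjective. Therefore T is not surjective.
Since T is not surjective, we determine |image(T)|. Computing x^26 mod 42 for each x (by repeated squaring, reducing mod 42 at every step), the values T(0), T(1), …, T(41) are: 0, 1, 4, 9, 16, 25, 36, 7, 22, 39, 16, 37, 18, 1, 28, 15, 4, 37, 30, 25, 22, 21, 22, 25, 30, 37, 4, 15, 28, 1, 18, 37, 16, 39, 22, 7, 36, 25, 16, 9, 4, 1.
The distinct values are {0, 1, 4, 7, 9, 15, 16, 18, 21, 22, 25, 28, 30, 36, 37, 39}; there are 16 of them.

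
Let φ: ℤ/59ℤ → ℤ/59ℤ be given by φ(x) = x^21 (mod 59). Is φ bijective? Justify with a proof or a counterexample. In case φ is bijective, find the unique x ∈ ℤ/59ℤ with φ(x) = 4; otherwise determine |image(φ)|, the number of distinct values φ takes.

49

Since 59 is prime, the nonzero elements of ℤ/59ℤ form a cyclic group of order 58.
As gcd(21, 58) = 1, raising to the 21st power is a bijection on this group: if x_1^21 ≡ x_2^21 then (x_1x_2^{−1})^21 = 1, and the only element of order dividing gcd(21, 58) = 1 is 1, so x_1 = x_2.
With φ(0) = 0 this makes φ injective on all of ℤ/59ℤ, hence bijective (finite equal-size domain and codomain). In particular φ is bijective.
Since φ is bijective, we find the preimage of 4. The inverse of x ↦ x^21 on (ℤ/59ℤ)^× is x ↦ x^47, because 21·47 = 987 = 17·58 + 1 ≡ 1 (mod 58) and x^{58} = 1 for x ≠ 0 (Fermat). So φ⁻¹(4) = 4^47 mod 59.
Repeated squaring mod 59: 4^1 ≡ 4, 4^2 ≡ 4² = 16, 4^4 ≡ 16² = 256 ≡ 20, 4^8 ≡ 20² = 400 ≡ 46, 4^16 ≡ 46² = 2116 ≡ 51, 4^32 ≡ 51² = 2601 ≡ 5. Since 47 = 32 + 8 + 4 + 2 + 1, 4^47 ≡ 5·46·20·16·4: 5·46 = 230 ≡ 53, then 53·20 = 1060 ≡ 57, then 57·16 = 912 ≡ 27, then 27·4 = 108 ≡ 49. So 4^47 ≡ 49 (mod 59).
Hence φ⁻¹(4) = 49.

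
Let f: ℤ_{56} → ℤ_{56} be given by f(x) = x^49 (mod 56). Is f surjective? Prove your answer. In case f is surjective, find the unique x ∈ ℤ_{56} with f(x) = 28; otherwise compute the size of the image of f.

f(0) = 0^49 = 0.
f(14): Repeated squaring mod 56: 14^1 ≡ 14, 14^2 ≡ 14² = 196 ≡ 28, 14^4 ≡ 28² = 784 ≡ 0, 14^8 ≡ 0² = 0, 14^16 ≡ 0² = 0, 14^32 ≡ 0² = 0. Since 49 = 32 + 16 + 1, 14^49 ≡ 0·0·14: 0·0 = 0, then 0·14 = 0. So 14^49 ≡ 0 (mod 56).
So f(0) = f(14) = 0 while 0 ≠ 14, hence f is not injective.
A non-injective map from the 56-element set ℤ_{56} to itself takes at most 55 distinct values, so it cannot be surjective. Hence f is not surjective.
Since f is not surjective, we determine |image(f)|. Computing x^49 mod 56 for each x (by repeated squaring, reducing mod 56 at every step), the values f(0), f(1), …, f(55) are: 0, 1, 16, 3, 32, 5, 48, 7, 8, 9, 24, 11, 40, 13, 0, 15, 16, 17, 32, 19, 48, 21, 8, 23, 24, 25, 40, 27, 0, 29, 16, 31, 32, 33, 48, 35, 8, 37, 24, 39, 40, 41, 0, 43, 16, 45, 32, 47, 48, 49, 8, 51, 24, 53, 40, 55.
The distinct values are {0, 1, 3, 5, 7, 8, 9, 11, 13, 15, 16, 17, 19, 21, 23, 24, 25, 27, 29, 31, 32, 33, 35, 37, 39, 40, 41, 43, 45, 47, 48, 49, 51, 53, 55}; there are 35 of them.

35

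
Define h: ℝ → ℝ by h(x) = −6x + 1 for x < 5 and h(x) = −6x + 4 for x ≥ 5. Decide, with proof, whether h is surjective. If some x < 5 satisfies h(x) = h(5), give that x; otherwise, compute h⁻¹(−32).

Both pieces are strictly decreasing (slopes −6 and −6), so each is injective on its own interval.
The left piece maps (−∞, 5) onto (−29, ∞); the right piece maps [5, ∞) onto (−∞, −26].
The union (−29, ∞) ∪ (−∞, −26] covers ℝ, so h is surjective.
For the follow-up: the images overlap, so an x < 5 with h(x) = h(5) exists. h(5) = −26; solving −6x + 1 = −26 for x < 5 gives x = (−26 − 1)/(−6) = 9/2.

9/2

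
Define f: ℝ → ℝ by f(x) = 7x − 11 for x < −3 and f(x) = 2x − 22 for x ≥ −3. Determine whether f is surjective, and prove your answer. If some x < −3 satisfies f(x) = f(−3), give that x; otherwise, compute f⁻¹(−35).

Both pieces are strictly increasing (slopes 7 and 2), so each is injective on its own interval.
The left piece maps (−∞, −3) onto (−∞, −32); the right piece maps [−3, ∞) onto [−28, ∞).
The union (−∞, −32) ∪ [−28, ∞) omits the interval between −32 and −28; in particular −32 has no preimage. So f is not surjective.
Because the two images are disjoint, no x < −3 has f(x) = f(−3), so we compute f⁻¹(−35): −35 lies in (−∞, −32), so solve 7x − 11 = −35: x = (−35 + 11)/7 = −24/7.

-24/7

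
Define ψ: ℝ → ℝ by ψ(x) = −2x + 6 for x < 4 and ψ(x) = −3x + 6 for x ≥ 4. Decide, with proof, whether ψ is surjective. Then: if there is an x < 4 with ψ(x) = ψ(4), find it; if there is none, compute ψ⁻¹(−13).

Both pieces are strictly decreasing (slopes −2 and −3), so each is injective on its own interval.
The left piece maps (−∞, 4) onto (−2, ∞); the right piece maps [4, ∞) onto (−∞, −6].
The union (−2, ∞) ∪ (−∞, −6] omits the interval between −2 and −6; in particular −2 has no preimage. So ψ is not surjective.
Because the two images are disjoint, no x < 4 has ψ(x) = ψ(4), so we compute ψ⁻¹(−13): −13 lies in (−∞, −6], so solve −3x + 6 = −13: x = (−13 − 6)/(−3) = 19/3.

19/3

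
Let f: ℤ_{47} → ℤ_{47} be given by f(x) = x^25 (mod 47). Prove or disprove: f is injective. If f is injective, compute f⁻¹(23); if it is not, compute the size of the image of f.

Since 47 is prime, the nonzero elements of ℤ_{47} form a cyclic group of order 46.
As gcd(25, 46) = 1, raising to the 25th power is a bijection on this group: if s^25 ≡ t^25 then (st^{−1})^25 = 1, and the only element of order dividing gcd(25, 46) = 1 is 1, so s = t.
With f(0) = 0 this makes f injective on all of ℤ_{47}, hence bijective (finite equal-size domain and codomain). In particular f is injective.
Since f is injective, we find the preimage of 23. The inverse of x ↦ x^25 on (ℤ_{47})^× is x ↦ x^35, because 25·35 = 875 = 19·46 + 1 ≡ 1 (mod 46) and x^{46} = 1 for x ≠ 0 (Fermat). So f⁻¹(23) = 23^35 mod 47.
Repeated squaring mod 47: 23^1 ≡ 23, 23^2 ≡ 23² = 529 ≡ 12, 23^4 ≡ 12² = 144 ≡ 3, 23^8 ≡ 3² = 9, 23^16 ≡ 9² = 81 ≡ 34, 23^32 ≡ 34² = 1156 ≡ 28. Since 35 = 32 + 2 + 1, 23^35 ≡ 28·12·23: 28·12 = 336 ≡ 7, then 7·23 = 161 ≡ 20. So 23^35 ≡ 20 (mod 47).
Hence f⁻¹(23) = 20.

20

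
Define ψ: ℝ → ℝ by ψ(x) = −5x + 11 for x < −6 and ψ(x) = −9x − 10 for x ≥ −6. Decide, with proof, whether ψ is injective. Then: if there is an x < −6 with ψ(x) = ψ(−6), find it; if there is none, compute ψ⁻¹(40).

-33/5

Both pieces are strictly decreasing (slopes −5 and −9), so each is injective on its own interval.
The left piece maps (−∞, −6) onto (41, ∞); the right piece maps [−6, ∞) onto (−∞, 44].
These images overlap. In particular ψ(−6) = 44 (right piece), and solving −5x + 11 = 44 on the left piece gives x = −33/5 < −6.
So ψ(−33/5) = ψ(−6) with −33/5 ≠ −6, and ψ is not injective. This x = −33/5 is the requested value below −6.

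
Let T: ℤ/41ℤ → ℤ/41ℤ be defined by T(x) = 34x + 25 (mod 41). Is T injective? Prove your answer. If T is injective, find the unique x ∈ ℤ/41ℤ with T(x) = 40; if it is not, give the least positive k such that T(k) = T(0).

33

By definition, T is injective when T(u) = T(v) forces u = v.
Suppose T(u) = T(v) in ℤ/41ℤ. Then 34u + 25 ≡ 34v + 25 (mod 41), therefore 34(u − v) ≡ 0 (mod 41).
Since gcd(34, 41) = 1, 34 is invertible modulo 41, so u − v ≡ 0 (mod 41), i.e. u = v.
Therefore T is injective.
We now compute 34⁻¹ mod 41 explicitly. Euclid's algorithm: 41 = 1·34 + 7, 34 = 4·7 + 6, 7 = 1·6 + 1; back-substituting gives 1 = 35·34 − 29·41, so 34⁻¹ ≡ 35 (mod 41).
Since T is injective, we find T⁻¹(40): we need 34x ≡ 40 − 25 ≡ 15 (mod 41). Using 34⁻¹ = 35: x ≡ 35·15 = 525 = 12·41 + 33, so x = 33.
Check: T(33) = 34·33 + 25 = 1147 = 27·41 + 40 ≡ 40 (mod 41).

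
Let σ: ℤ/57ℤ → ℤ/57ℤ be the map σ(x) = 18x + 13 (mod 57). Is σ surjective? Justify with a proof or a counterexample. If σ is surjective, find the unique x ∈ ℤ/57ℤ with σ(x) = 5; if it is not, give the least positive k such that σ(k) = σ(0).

19

Since gcd(18, 57) = 3, we have 18x ≡ 0 (mod 3) for all x, so σ(x) ≡ 1 (mod 3).
But 0 ≢ 1 (mod 3), so 0 ∈ ℤ/57ℤ has no preimage. Thus σ is not surjective.
Since σ is not surjective, we find the least positive k with σ(k) = σ(0): this means 18k ≡ 0 (mod 57), i.e. 57 ∣ 18k. Since gcd(18, 57) = 3, dividing through by 3 this holds exactly when 19 ∣ 6k, and as gcd(6, 19) = 1, exactly when 19 ∣ k.
The smallest positive such k is 19.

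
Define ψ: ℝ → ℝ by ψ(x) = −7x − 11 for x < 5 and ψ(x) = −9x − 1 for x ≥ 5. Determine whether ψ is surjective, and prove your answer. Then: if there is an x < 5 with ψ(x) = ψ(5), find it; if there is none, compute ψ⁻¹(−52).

17/3

Both pieces are strictly decreasing (slopes −7 and −9), so each is injective on its own interval.
The left piece maps (−∞, 5) onto (−46, ∞); the right piece maps [5, ∞) onto (−∞, −46].
These images together cover ℝ, so ψ is surjective.
Because the two images are disjoint, no x < 5 has ψ(x) = ψ(5), so we compute ψ⁻¹(−52): −52 lies in (−∞, −46], so solve −9x − 1 = −52: x = (−52 + 1)/(−9) = 17/3.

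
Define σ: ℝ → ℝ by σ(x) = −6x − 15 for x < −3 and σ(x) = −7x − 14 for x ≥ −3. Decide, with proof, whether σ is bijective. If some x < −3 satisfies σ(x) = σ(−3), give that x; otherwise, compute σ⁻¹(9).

-11/3

Both pieces are strictly decreasing (slopes −6 and −7), so each is injective on its own interval.
The left piece maps (−∞, −3) onto (3, ∞); the right piece maps [−3, ∞) onto (−∞, 7].
These images overlap. In particular σ(−3) = 7 (right piece), and solving −6x − 15 = 7 on the left piece gives x = −11/3 < −3.
So σ(−11/3) = σ(−3) with −11/3 ≠ −3, and σ is not injective, hence not bijective. This x = −11/3 is the requested value below −3.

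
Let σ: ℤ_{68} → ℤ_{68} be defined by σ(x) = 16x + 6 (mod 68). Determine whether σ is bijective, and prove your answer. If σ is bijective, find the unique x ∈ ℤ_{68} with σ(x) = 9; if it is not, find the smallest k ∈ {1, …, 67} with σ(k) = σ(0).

We have gcd(16, 68) = 4 > 1. Taking s = 0 and t = 17: σ(0) = 6 and σ(17) = 16·17 + 6 = 278 ≡ 6 (mod 68).
So σ(0) = σ(17) while 0 ≠ 17, so σ is not injective, hence not bijective.
Since σ is not bijective, we find the least positive k with σ(k) = σ(0): this means 16k ≡ 0 (mod 68), i.e. 68 ∣ 16k. Since gcd(16, 68) = 4, dividing through by 4 this holds exactly when 17 ∣ 4k, and as gcd(4, 17) = 1, exactly when 17 ∣ k.
The smallest positive such k is 17.

17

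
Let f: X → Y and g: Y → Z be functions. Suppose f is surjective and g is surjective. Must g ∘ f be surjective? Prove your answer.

surjective

Let c ∈ Z. Since g is surjective, there is b ∈ Y with g(b) = c. Since f is surjective, there is a ∈ X with f(a) = b.
Then (g ∘ f)(a) = g(b) = c. So g ∘ f is surjective.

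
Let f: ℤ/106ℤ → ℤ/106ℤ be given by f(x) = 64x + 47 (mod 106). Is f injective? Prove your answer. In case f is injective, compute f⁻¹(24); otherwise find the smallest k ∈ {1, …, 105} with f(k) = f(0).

53

Recall that f is injective when f(a) = f(b) forces a = b.
We have gcd(64, 106) = 2 > 1. Taking a = 0 and b = 53: f(0) = 47 and f(53) = 64·53 + 47 = 3439 ≡ 47 (mod 106).
So f(0) = f(53) while 0 ≠ 53, therefore f is not injective.
Since f is not injective, we find the least positive k with f(k) = f(0): this means 64k ≡ 0 (mod 106), i.e. 106 ∣ 64k. Since gcd(64, 106) = 2, dividing through by 2 this holds exactly when 53 ∣ 32k, and as gcd(32, 53) = 1, exactly when 53 ∣ k.
The smallest positive such k is 53.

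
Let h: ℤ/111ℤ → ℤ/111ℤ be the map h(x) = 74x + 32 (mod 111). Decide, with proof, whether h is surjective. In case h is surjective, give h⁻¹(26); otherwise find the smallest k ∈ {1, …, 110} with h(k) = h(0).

3

By definition, h is surjective if every y in the codomain equals h(x) for some x in the domain.
Since gcd(74, 111) = 37, we have 74x ≡ 0 (mod 37) for all x, so h(x) ≡ 32 (mod 37).
But 0 ≢ 32 (mod 37), so 0 ∈ ℤ/111ℤ has no preimage. So h is not surjective.
Since h is not surjective, we find the least positive k with h(k) = h(0): this means 74k ≡ 0 (mod 111), i.e. 111 ∣ 74k. Since gcd(74, 111) = 37, dividing through by 37 this holds exactly when 3 ∣ 2k, and as gcd(2, 3) = 1, exactly when 3 ∣ k.
The smallest positive such k is 3.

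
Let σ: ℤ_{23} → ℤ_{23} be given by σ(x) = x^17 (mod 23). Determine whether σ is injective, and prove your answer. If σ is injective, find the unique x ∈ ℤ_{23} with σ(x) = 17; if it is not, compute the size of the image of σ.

10

Since 23 is prime, the nonzero elements of ℤ_{23} form a cyclic group of order 22.
As gcd(17, 22) = 1, raising to the 17th power is a bijection on this group: if s^17 ≡ t^17 then (st^{−1})^17 = 1, and the only element of order dividing gcd(17, 22) = 1 is 1, so s = t.
With σ(0) = 0 this makes σ injective on all of ℤ_{23}, hence bijective (finite equal-size domain and codomain). In particular σ is injective.
Since σ is injective, we find the preimage of 17. The inverse of x ↦ x^17 on (ℤ_{23})^× is x ↦ x^13, because 17·13 = 221 = 10·22 + 1 ≡ 1 (mod 22) and x^{22} = 1 for x ≠ 0 (Fermat). So σ⁻¹(17) = 17^13 mod 23.
Repeated squaring mod 23: 17^1 ≡ 17, 17^2 ≡ 17² = 289 ≡ 13, 17^4 ≡ 13² = 169 ≡ 8, 17^8 ≡ 8² = 64 ≡ 18. Since 13 = 8 + 4 + 1, 17^13 ≡ 18·8·17: 18·8 = 144 ≡ 6, then 6·17 = 102 ≡ 10. So 17^13 ≡ 10 (mod 23).
Hence σ⁻¹(17) = 10.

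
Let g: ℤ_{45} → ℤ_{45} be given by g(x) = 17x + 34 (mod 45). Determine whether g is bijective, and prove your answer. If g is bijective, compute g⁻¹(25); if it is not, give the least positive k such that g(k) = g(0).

Suppose g(u) = g(v) in ℤ_{45}. Then 17u + 34 ≡ 17v + 34 (mod 45), thus 17(u − v) ≡ 0 (mod 45).
Since gcd(17, 45) = 1, 17 is invertible modulo 45, so u − v ≡ 0 (mod 45), i.e. u = v.
We now compute 17⁻¹ mod 45 explicitly. Euclid's algorithm: 45 = 2·17 + 11, 17 = 1·11 + 6, 11 = 1·6 + 5, 6 = 1·5 + 1; back-substituting gives 1 = 8·17 − 3·45, so 17⁻¹ ≡ 8 (mod 45).
For any y ∈ ℤ_{45}, x = 8(y − 34) mod 45 satisfies g(x) = 17·8(y − 34) + 34 ≡ y (since 17·8 ≡ 1 mod 45). So every y has a preimage.
Hence g is bijective.
Since g is bijective, we find g⁻¹(25): we need 17x ≡ 25 − 34 ≡ 36 (mod 45). Using 17⁻¹ = 8: x ≡ 8·36 = 288 = 6·45 + 18, so x = 18.
Check: g(18) = 17·18 + 34 = 340 = 7·45 + 25 ≡ 25 (mod 45).

18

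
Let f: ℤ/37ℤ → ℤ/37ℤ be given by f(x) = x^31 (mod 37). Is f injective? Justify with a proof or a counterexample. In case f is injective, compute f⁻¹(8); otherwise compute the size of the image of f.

29

Since 37 is prime, the nonzero elements of ℤ/37ℤ form a cyclic group of order 36.
As gcd(31, 36) = 1, raising to the 31st power is a bijection on this group: if u^31 ≡ v^31 then (uv^{−1})^31 = 1, and the only element of order dividing gcd(31, 36) = 1 is 1, so u = v.
With f(0) = 0 this makes f injective on all of ℤ/37ℤ, hence bijective (finite equal-size domain and codomain). In particular f is injective.
Since f is injective, we find the preimage of 8. The inverse of x ↦ x^31 on (ℤ/37ℤ)^× is x ↦ x^7, because 31·7 = 217 = 6·36 + 1 ≡ 1 (mod 36) and x^{36} = 1 for x ≠ 0 (Fermat). So f⁻¹(8) = 8^7 mod 37.
Repeated squaring mod 37: 8^1 ≡ 8, 8^2 ≡ 8² = 64 ≡ 27, 8^4 ≡ 27² = 729 ≡ 26. Since 7 = 4 + 2 + 1, 8^7 ≡ 26·27·8: 26·27 = 702 ≡ 36, then 36·8 = 288 ≡ 29. So 8^7 ≡ 29 (mod 37).
Hence f⁻¹(8) = 29.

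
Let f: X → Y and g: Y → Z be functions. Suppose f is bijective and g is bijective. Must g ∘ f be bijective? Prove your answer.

Injectivity: if g(f(a)) = g(f(b)) then f(a) = f(b) (g injective) so a = b (f injective).
Surjectivity: for c ∈ Z pick b with g(b) = c, then a with f(a) = b; then (g ∘ f)(a) = c.
So g ∘ f is bijective.

bijective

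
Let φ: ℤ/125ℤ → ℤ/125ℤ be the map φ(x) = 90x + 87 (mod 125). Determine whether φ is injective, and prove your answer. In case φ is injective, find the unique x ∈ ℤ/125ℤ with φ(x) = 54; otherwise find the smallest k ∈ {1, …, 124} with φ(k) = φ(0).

We have gcd(90, 125) = 5 > 1. Taking x_1 = 0 and x_2 = 25: φ(0) = 87 and φ(25) = 90·25 + 87 = 2337 ≡ 87 (mod 125).
So φ(0) = φ(25) while 0 ≠ 25, hence φ is not injective.
Since φ is not injective, we find the least positive k with φ(k) = φ(0): this means 90k ≡ 0 (mod 125), i.e. 125 ∣ 90k. Since gcd(90, 125) = 5, dividing through by 5 this holds exactly when 25 ∣ 18k, and as gcd(18, 25) = 1, exactly when 25 ∣ k.
The smallest positive such k is 25.

25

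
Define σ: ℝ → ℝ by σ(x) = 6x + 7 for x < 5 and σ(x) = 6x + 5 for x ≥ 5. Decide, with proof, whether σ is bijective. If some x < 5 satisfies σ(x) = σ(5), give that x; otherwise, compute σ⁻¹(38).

14/3

Both pieces are strictly increasing (slopes 6 and 6), so each is injective on its own interval.
The left piece maps (−∞, 5) onto (−∞, 37); the right piece maps [5, ∞) onto [35, ∞).
These images overlap. In particular σ(5) = 35 (right piece), and solving 6x + 7 = 35 on the left piece gives x = 14/3 < 5.
So σ(14/3) = σ(5) with 14/3 ≠ 5, and σ is not injective, hence not bijective. This x = 14/3 is the requested value below 5.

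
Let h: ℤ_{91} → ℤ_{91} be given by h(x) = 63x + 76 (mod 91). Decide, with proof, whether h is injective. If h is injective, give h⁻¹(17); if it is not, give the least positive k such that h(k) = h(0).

Recall that h is injective when h(a) = h(b) forces a = b.
We have gcd(63, 91) = 7 > 1. Taking a = 0 and b = 13: h(0) = 76 and h(13) = 63·13 + 76 = 895 ≡ 76 (mod 91).
So h(0) = h(13) while 0 ≠ 13, hence h is not injective.
Since h is not injective, we find the least positive k with h(k) = h(0): this means 63k ≡ 0 (mod 91), i.e. 91 ∣ 63k. Since gcd(63, 91) = 7, dividing through by 7 this holds exactly when 13 ∣ 9k, and as gcd(9, 13) = 1, exactly when 13 ∣ k.
The smallest positive such k is 13.

13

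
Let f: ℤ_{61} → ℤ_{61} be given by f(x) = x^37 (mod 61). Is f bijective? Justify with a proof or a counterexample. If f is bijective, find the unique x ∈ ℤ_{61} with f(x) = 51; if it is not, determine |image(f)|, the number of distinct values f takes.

30

Since 61 is prime, the nonzero elements of ℤ_{61} form a cyclic group of order 60.
As gcd(37, 60) = 1, raising to the 37th power is a bijection on this group: if a^37 ≡ b^37 then (ab^{−1})^37 = 1, and the only element of order dividing gcd(37, 60) = 1 is 1, so a = b.
With f(0) = 0 this makes f injective on all of ℤ_{61}, hence bijective (finite equal-size domain and codomain). In particular f is bijective.
Since f is bijective, we find the preimage of 51. The inverse of x ↦ x^37 on (ℤ_{61})^× is x ↦ x^13, because 37·13 = 481 = 8·60 + 1 ≡ 1 (mod 60) and x^{60} = 1 for x ≠ 0 (Fermat). So f⁻¹(51) = 51^13 mod 61.
Repeated squaring mod 61: 51^1 ≡ 51, 51^2 ≡ 51² = 2601 ≡ 39, 51^4 ≡ 39² = 1521 ≡ 57, 51^8 ≡ 57² = 3249 ≡ 16. Since 13 = 8 + 4 + 1, 51^13 ≡ 16·57·51: 16·57 = 912 ≡ 58, then 58·51 = 2958 ≡ 30. So 51^13 ≡ 30 (mod 61).
Hence f⁻¹(51) = 30.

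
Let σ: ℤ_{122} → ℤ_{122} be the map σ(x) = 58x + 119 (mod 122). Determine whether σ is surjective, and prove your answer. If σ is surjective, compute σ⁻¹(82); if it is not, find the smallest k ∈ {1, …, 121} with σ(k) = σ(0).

Since gcd(58, 122) = 2, we have 58x ≡ 0 (mod 2) for all x, so σ(x) ≡ 1 (mod 2).
But 0 ≢ 1 (mod 2), so 0 ∈ ℤ_{122} has no preimage. So σ is not surjective.
Since σ is not surjective, we find the least positive k with σ(k) = σ(0): this means 58k ≡ 0 (mod 122), i.e. 122 ∣ 58k. Since gcd(58, 122) = 2, dividing through by 2 this holds exactly when 61 ∣ 29k, and as gcd(29, 61) = 1, exactly when 61 ∣ k.
The smallest positive such k is 61.

61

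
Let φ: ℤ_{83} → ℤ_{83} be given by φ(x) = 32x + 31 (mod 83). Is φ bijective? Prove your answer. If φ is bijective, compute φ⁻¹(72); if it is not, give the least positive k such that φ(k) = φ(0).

35

Recall: injectivity means: for all x_1, x_2 in the domain, φ(x_1) = φ(x_2) implies x_1 = x_2.
If φ(x_1) = φ(x_2), then 32x_1 ≡ 32x_2 (mod 83). Because gcd(32, 83) = 1, we may cancel 32 to get x_1 ≡ x_2 (mod 83).
We now compute 32⁻¹ mod 83 explicitly. Euclid's algorithm: 83 = 2·32 + 19, 32 = 1·19 + 13, 19 = 1·13 + 6, 13 = 2·6 + 1; back-substituting gives 1 = 13·32 − 5·83, so 32⁻¹ ≡ 13 (mod 83).
For any y ∈ ℤ_{83}, x = 13(y − 31) mod 83 satisfies φ(x) = 32·13(y − 31) + 31 ≡ y (since 32·13 ≡ 1 mod 83). So every y has a preimage.
Hence φ is bijective.
Since φ is bijective, we find φ⁻¹(72): we need 32x ≡ 72 − 31 ≡ 41 (mod 83). Using 32⁻¹ = 13: x ≡ 13·41 = 533 = 6·83 + 35, so x = 35.
Check: φ(35) = 32·35 + 31 = 1151 = 13·83 + 72 ≡ 72 (mod 83).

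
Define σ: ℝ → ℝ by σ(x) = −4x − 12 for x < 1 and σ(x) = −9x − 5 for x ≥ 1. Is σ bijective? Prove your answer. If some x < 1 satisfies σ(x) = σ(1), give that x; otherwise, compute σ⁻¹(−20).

1/2

Both pieces are strictly decreasing (slopes −4 and −9), so each is injective on its own interval.
The left piece maps (−∞, 1) onto (−16, ∞); the right piece maps [1, ∞) onto (−∞, −14].
These images overlap. In particular σ(1) = −14 (right piece), and solving −4x − 12 = −14 on the left piece gives x = 1/2 < 1.
So σ(1/2) = σ(1) with 1/2 ≠ 1, and σ is not injective, hence not bijective. This x = 1/2 is the requested value below 1.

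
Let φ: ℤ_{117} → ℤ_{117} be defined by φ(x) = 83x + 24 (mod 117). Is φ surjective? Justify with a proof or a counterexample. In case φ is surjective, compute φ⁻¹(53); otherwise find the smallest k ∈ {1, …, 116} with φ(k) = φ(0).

37

Since gcd(83, 117) = 1, 83 is invertible modulo 117. Euclid's algorithm: 117 = 1·83 + 34, 83 = 2·34 + 15, 34 = 2·15 + 4, 15 = 3·4 + 3, 4 = 1·3 + 1; back-substituting gives 1 = 86·83 − 61·117, so 83⁻¹ ≡ 86 (mod 117).
Then y ↦ 86(y − 24) is a two-sided inverse to φ, so every y ∈ ℤ_{117} has a preimage.
Thus φ is surjective.
Since φ is surjective, we compute φ⁻¹(53): solve 83x + 24 ≡ 53 (mod 117), i.e. 83x ≡ 29 (mod 117).
Multiplying by 83⁻¹ = 86 gives x ≡ 86·29 = 2494 = 21·117 + 37 ≡ 37 (mod 117).
Check: φ(37) = 83·37 + 24 = 3095 = 26·117 + 53 ≡ 53 (mod 117).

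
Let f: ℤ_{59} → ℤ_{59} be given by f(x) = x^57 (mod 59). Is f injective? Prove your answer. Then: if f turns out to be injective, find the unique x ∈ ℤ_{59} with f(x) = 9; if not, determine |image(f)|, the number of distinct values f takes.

46

Since 59 is prime, the nonzero elements of ℤ_{59} form a cyclic group of order 58.
As gcd(57, 58) = 1, raising to the 57th power is a bijection on this group: if s^57 ≡ t^57 then (st^{−1})^57 = 1, and the only element of order dividing gcd(57, 58) = 1 is 1, so s = t.
With f(0) = 0 this makes f injective on all of ℤ_{59}, hence bijective (finite equal-size domain and codomain). In particular f is injective.
Since f is injective, we find the preimage of 9. The inverse of x ↦ x^57 on (ℤ_{59})^× is x ↦ x^57, because 57·57 = 3249 = 56·58 + 1 ≡ 1 (mod 58) and x^{58} = 1 for x ≠ 0 (Fermat). So f⁻¹(9) = 9^57 mod 59.
Repeated squaring mod 59: 9^1 ≡ 9, 9^2 ≡ 9² = 81 ≡ 22, 9^4 ≡ 22² = 484 ≡ 12, 9^8 ≡ 12² = 144 ≡ 26, 9^16 ≡ 26² = 676 ≡ 27, 9^32 ≡ 27² = 729 ≡ 21. Since 57 = 32 + 16 + 8 + 1, 9^57 ≡ 21·27·26·9: 21·27 = 567 ≡ 36, then 36·26 = 936 ≡ 51, then 51·9 = 459 ≡ 46. So 9^57 ≡ 46 (mod 59).
Hence f⁻¹(9) = 46.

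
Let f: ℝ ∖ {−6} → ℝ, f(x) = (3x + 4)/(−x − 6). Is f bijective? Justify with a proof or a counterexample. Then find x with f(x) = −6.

-32/3

If f(x) = −3, cross-multiplying gives −1(3x + 4) = 3(−x − 6), which simplifies to −4 = −18 — false.  So −3 has no preimage and f is not surjective.
Hence f is not bijective.
Solving f(x) = −6: cross-multiplying gives 3x + 4 = −6(−x − 6), which rearranges to −3x = 32, so x = −32/3.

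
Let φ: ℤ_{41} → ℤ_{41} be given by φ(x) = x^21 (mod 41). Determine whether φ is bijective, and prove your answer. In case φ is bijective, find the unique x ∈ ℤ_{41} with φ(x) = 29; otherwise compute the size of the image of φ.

Since 41 is prime, the nonzero elements of ℤ_{41} form a cyclic group of order 40.
As gcd(21, 40) = 1, raising to the 21st power is a bijection on this group: if u^21 ≡ v^21 then (uv^{−1})^21 = 1, and the only element of order dividing gcd(21, 40) = 1 is 1, so u = v.
With φ(0) = 0 this makes φ injective on all of ℤ_{41}, hence bijective (finite equal-size domain and codomain). In particular φ is bijective.
Since φ is bijective, we find the preimage of 29. The inverse of x ↦ x^21 on (ℤ_{41})^× is x ↦ x^21, because 21·21 = 441 = 11·40 + 1 ≡ 1 (mod 40) and x^{40} = 1 for x ≠ 0 (Fermat). So φ⁻¹(29) = 29^21 mod 41.
Repeated squaring mod 41: 29^1 ≡ 29, 29^2 ≡ 29² = 841 ≡ 21, 29^4 ≡ 21² = 441 ≡ 31, 29^8 ≡ 31² = 961 ≡ 18, 29^16 ≡ 18² = 324 ≡ 37. Since 21 = 16 + 4 + 1, 29^21 ≡ 37·31·29: 37·31 = 1147 ≡ 40, then 40·29 = 1160 ≡ 12. So 29^21 ≡ 12 (mod 41).
Hence φ⁻¹(29) = 12.

12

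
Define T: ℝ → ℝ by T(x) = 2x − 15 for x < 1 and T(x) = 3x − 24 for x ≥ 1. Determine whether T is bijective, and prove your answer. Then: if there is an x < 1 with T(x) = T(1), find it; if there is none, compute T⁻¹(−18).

Both pieces are strictly increasing (slopes 2 and 3), so each is injective on its own interval.
The left piece maps (−∞, 1) onto (−∞, −13); the right piece maps [1, ∞) onto [−21, ∞).
These images overlap. In particular T(1) = −21 (right piece), and solving 2x − 15 = −21 on the left piece gives x = −3 < 1.
So T(−3) = T(1) with −3 ≠ 1, and T is not injective, hence not bijective. This x = −3 is the requested value below 1.

-3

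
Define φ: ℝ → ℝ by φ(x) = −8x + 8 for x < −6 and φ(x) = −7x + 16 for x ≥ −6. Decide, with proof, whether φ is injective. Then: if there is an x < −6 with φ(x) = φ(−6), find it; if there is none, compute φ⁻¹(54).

Both pieces are strictly decreasing (slopes −8 and −7), so each is injective on its own interval.
The left piece maps (−∞, −6) onto (56, ∞); the right piece maps [−6, ∞) onto (−∞, 58].
These images overlap. In particular φ(−6) = 58 (right piece), and solving −8x + 8 = 58 on the left piece gives x = −25/4 < −6.
So φ(−25/4) = φ(−6) with −25/4 ≠ −6, and φ is not injective. This x = −25/4 is the requested value below −6.

-25/4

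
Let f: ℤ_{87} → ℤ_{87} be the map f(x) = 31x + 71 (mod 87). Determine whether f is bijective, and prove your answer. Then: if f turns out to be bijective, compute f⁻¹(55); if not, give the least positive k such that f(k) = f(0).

50

Recall that f is injective if f(x_1) = f(x_2) implies x_1 = x_2.
If f(x_1) = f(x_2), then 31x_1 ≡ 31x_2 (mod 87). Because gcd(31, 87) = 1, we may cancel 31 to get x_1 ≡ x_2 (mod 87).
We now compute 31⁻¹ mod 87 explicitly. Euclid's algorithm: 87 = 2·31 + 25, 31 = 1·25 + 6, 25 = 4·6 + 1; back-substituting gives 1 = 73·31 − 26·87, so 31⁻¹ ≡ 73 (mod 87).
Then y ↦ 73(y − 71) is a two-sided inverse to f, so every y ∈ ℤ_{87} has a preimage.
So f is bijective.
Since f is bijective, we find f⁻¹(55): we need 31x ≡ 55 − 71 ≡ 71 (mod 87). Using 31⁻¹ = 73: x ≡ 73·71 = 5183 = 59·87 + 50, so x = 50.
Check: f(50) = 31·50 + 71 = 1621 = 18·87 + 55 ≡ 55 (mod 87).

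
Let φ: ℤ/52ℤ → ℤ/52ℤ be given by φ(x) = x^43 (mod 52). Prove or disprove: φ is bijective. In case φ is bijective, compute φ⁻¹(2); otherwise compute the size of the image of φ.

φ(0) = 0^43 = 0.
φ(26): Repeated squaring mod 52: 26^1 ≡ 26, 26^2 ≡ 26² = 676 ≡ 0, 26^4 ≡ 0² = 0, 26^8 ≡ 0² = 0, 26^16 ≡ 0² = 0, 26^32 ≡ 0² = 0. Since 43 = 32 + 8 + 2 + 1, 26^43 ≡ 0·0·0·26: 0·0 = 0, then 0·0 = 0, then 0·26 = 0. So 26^43 ≡ 0 (mod 52).
So φ(0) = φ(26) = 0 while 0 ≠ 26, therefore φ is not injective, hence not bijective.
Since φ is not bijective, we determine |image(φ)|. Computing x^43 mod 52 for each x (by repeated squaring, reducing mod 52 at every step), the values φ(0), φ(1), …, φ(51) are: 0, 1, 24, 3, 4, 21, 20, 19, 44, 9, 36, 15, 12, 13, 40, 11, 16, 17, 8, 7, 32, 5, 48, 23, 28, 25, 0, 27, 24, 29, 4, 47, 20, 45, 44, 35, 36, 41, 12, 39, 40, 37, 16, 43, 8, 33, 32, 31, 48, 49, 28, 51.
The distinct values are {0, 1, 3, 4, 5, 7, 8, 9, 11, 12, 13, 15, 16, 17, 19, 20, 21, 23, 24, 25, 27, 28, 29, 31, 32, 33, 35, 36, 37, 39, 40, 41, 43, 44, 45, 47, 48, 49, 51}; there are 39 of them.

39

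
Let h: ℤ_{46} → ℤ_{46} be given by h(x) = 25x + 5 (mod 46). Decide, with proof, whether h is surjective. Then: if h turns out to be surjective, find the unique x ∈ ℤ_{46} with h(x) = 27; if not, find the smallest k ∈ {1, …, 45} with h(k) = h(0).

Since gcd(25, 46) = 1, 25 is invertible modulo 46. Euclid's algorithm: 46 = 1·25 + 21, 25 = 1·21 + 4, 21 = 5·4 + 1; back-substituting gives 1 = 35·25 − 19·46, so 25⁻¹ ≡ 35 (mod 46).
Then y ↦ 35(y − 5) is a two-sided inverse to h, so every y ∈ ℤ_{46} has a preimage.
So h is surjective.
Since h is surjective, we compute h⁻¹(27): solve 25x + 5 ≡ 27 (mod 46), i.e. 25x ≡ 22 (mod 46).
Multiplying by 25⁻¹ = 35 gives x ≡ 35·22 = 770 = 16·46 + 34 ≡ 34 (mod 46).
Check: h(34) = 25·34 + 5 = 855 = 18·46 + 27 ≡ 27 (mod 46).

34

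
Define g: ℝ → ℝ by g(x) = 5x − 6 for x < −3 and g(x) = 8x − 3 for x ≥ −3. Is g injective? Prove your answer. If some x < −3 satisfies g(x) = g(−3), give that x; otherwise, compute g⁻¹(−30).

-21/5

Both pieces are strictly increasing (slopes 5 and 8), so each is injective on its own interval.
The left piece maps (−∞, −3) onto (−∞, −21); the right piece maps [−3, ∞) onto [−27, ∞).
These images overlap. In particular g(−3) = −27 (right piece), and solving 5x − 6 = −27 on the left piece gives x = −21/5 < −3.
So g(−21/5) = g(−3) with −21/5 ≠ −3, and g is not injective. This x = −21/5 is the requested value below −3.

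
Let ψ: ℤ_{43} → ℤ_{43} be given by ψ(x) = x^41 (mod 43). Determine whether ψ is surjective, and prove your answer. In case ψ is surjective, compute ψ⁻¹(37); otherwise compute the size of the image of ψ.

7

Since 43 is prime, the nonzero elements of ℤ_{43} form a cyclic group of order 42.
As gcd(41, 42) = 1, raising to the 41st power is a bijection on this group: if u^41 ≡ v^41 then (uv^{−1})^41 = 1, and the only element of order dividing gcd(41, 42) = 1 is 1, so u = v.
With ψ(0) = 0 this makes ψ injective on all of ℤ_{43}, hence bijective (finite equal-size domain and codomain). In particular ψ is surjective.
Since ψ is surjective, we find the preimage of 37. The inverse of x ↦ x^41 on (ℤ_{43})^× is x ↦ x^41, because 41·41 = 1681 = 40·42 + 1 ≡ 1 (mod 42) and x^{42} = 1 for x ≠ 0 (Fermat). So ψ⁻¹(37) = 37^41 mod 43.
Repeated squaring mod 43: 37^1 ≡ 37, 37^2 ≡ 37² = 1369 ≡ 36, 37^4 ≡ 36² = 1296 ≡ 6, 37^8 ≡ 6² = 36, 37^16 ≡ 36² = 1296 ≡ 6, 37^32 ≡ 6² = 36. Since 41 = 32 + 8 + 1, 37^41 ≡ 36·36·37: 36·36 = 1296 ≡ 6, then 6·37 = 222 ≡ 7. So 37^41 ≡ 7 (mod 43).
Hence ψ⁻¹(37) = 7.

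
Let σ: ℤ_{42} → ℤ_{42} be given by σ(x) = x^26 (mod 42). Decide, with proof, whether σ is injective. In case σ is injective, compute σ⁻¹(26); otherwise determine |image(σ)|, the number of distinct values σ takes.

σ(4): Repeated squaring mod 42: 4^1 ≡ 4, 4^2 ≡ 4² = 16, 4^4 ≡ 16² = 256 ≡ 4, 4^8 ≡ 4² = 16, 4^16 ≡ 16² = 256 ≡ 4. Since 26 = 16 + 8 + 2, 4^26 ≡ 4·16·16: 4·16 = 64 ≡ 22, then 22·16 = 352 ≡ 16. So 4^26 ≡ 16 (mod 42).
σ(10): Repeated squaring mod 42: 10^1 ≡ 10, 10^2 ≡ 10² = 100 ≡ 16, 10^4 ≡ 16² = 256 ≡ 4, 10^8 ≡ 4² = 16, 10^16 ≡ 16² = 256 ≡ 4. Since 26 = 16 + 8 + 2, 10^26 ≡ 4·16·16: 4·16 = 64 ≡ 22, then 22·16 = 352 ≡ 16. So 10^26 ≡ 16 (mod 42).
So σ(4) = σ(10) = 16 while 4 ≠ 10, thus σ is not injective.
Since σ is not injective, we determine |image(σ)|. Computing x^26 mod 42 for each x (by repeated squaring, reducing mod 42 at every step), the values σ(0), σ(1), …, σ(41) are: 0, 1, 4, 9, 16, 25, 36, 7, 22, 39, 16, 37, 18, 1, 28, 15, 4, 37, 30, 25, 22, 21, 22, 25, 30, 37, 4, 15, 28, 1, 18, 37, 16, 39, 22, 7, 36, 25, 16, 9, 4, 1.
The distinct values are {0, 1, 4, 7, 9, 15, 16, 18, 21, 22, 25, 28, 30, 36, 37, 39}; there are 16 of them.

16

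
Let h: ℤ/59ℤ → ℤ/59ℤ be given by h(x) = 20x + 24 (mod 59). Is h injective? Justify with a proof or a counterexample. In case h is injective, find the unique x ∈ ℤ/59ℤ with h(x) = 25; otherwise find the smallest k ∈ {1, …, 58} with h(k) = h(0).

3

If h(a) = h(b), then 20a ≡ 20b (mod 59). Because gcd(20, 59) = 1, we may cancel 20 to get a ≡ b (mod 59).
Hence h is injective.
We now compute 20⁻¹ mod 59 explicitly. Euclid's algorithm: 59 = 2·20 + 19, 20 = 1·19 + 1; back-substituting gives 1 = 3·20 − 1·59, so 20⁻¹ ≡ 3 (mod 59).
Since h is injective, we compute h⁻¹(25): solve 20x + 24 ≡ 25 (mod 59), i.e. 20x ≡ 1 (mod 59).
Multiplying by 20⁻¹ = 3 gives x ≡ 3·1 = 3 ≡ 3 (mod 59).
Check: h(3) = 20·3 + 24 = 84 = 1·59 + 25 ≡ 25 (mod 59).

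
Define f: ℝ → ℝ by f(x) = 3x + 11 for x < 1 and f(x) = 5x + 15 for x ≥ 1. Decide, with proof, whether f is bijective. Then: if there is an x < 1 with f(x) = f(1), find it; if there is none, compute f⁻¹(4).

Both pieces are strictly increasing (slopes 3 and 5), so each is injective on its own interval.
The left piece maps (−∞, 1) onto (−∞, 14); the right piece maps [1, ∞) onto [20, ∞).
The images leave a gap (14 has no preimage), so f is not surjective, hence not bijective.
Because the two images are disjoint, no x < 1 has f(x) = f(1), so we compute f⁻¹(4): 4 lies in (−∞, 14), so solve 3x + 11 = 4: x = (4 − 11)/3 = −7/3.

-7/3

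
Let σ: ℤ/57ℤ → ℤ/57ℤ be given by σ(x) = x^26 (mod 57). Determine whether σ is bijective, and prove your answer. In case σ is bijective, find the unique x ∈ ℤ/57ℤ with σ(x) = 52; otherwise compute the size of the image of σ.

σ(8): Repeated squaring mod 57: 8^1 ≡ 8, 8^2 ≡ 8² = 64 ≡ 7, 8^4 ≡ 7² = 49, 8^8 ≡ 49² = 2401 ≡ 7, 8^16 ≡ 7² = 49. Since 26 = 16 + 8 + 2, 8^26 ≡ 49·7·7: 49·7 = 343 ≡ 1, then 1·7 = 7. So 8^26 ≡ 7 (mod 57).
σ(11): Repeated squaring mod 57: 11^1 ≡ 11, 11^2 ≡ 11² = 121 ≡ 7, 11^4 ≡ 7² = 49, 11^8 ≡ 49² = 2401 ≡ 7, 11^16 ≡ 7² = 49. Since 26 = 16 + 8 + 2, 11^26 ≡ 49·7·7: 49·7 = 343 ≡ 1, then 1·7 = 7. So 11^26 ≡ 7 (mod 57).
So σ(8) = σ(11) = 7 while 8 ≠ 11, therefore σ is not injective, hence not bijective.
Since σ is not bijective, we determine |image(σ)|. Computing x^26 mod 57 for each x (by repeated squaring, reducing mod 57 at every step), the values σ(0), σ(1), …, σ(56) are: 0, 1, 28, 6, 43, 4, 54, 49, 7, 36, 55, 7, 30, 16, 4, 24, 25, 28, 39, 19, 1, 9, 25, 43, 42, 16, 49, 45, 55, 55, 45, 49, 16, 42, 43, 25, 9, 1, 19, 39, 28, 25, 24, 4, 16, 30, 7, 55, 36, 7, 49, 54, 4, 43, 6, 28, 1.
The distinct values are {0, 1, 4, 6, 7, 9, 16, 19, 24, 25, 28, 30, 36, 39, 42, 43, 45, 49, 54, 55}; there are 20 of them.

20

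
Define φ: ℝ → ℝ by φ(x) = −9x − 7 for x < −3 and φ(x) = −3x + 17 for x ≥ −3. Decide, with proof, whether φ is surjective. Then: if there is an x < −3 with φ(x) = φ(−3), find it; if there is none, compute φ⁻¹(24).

-11/3

Both pieces are strictly decreasing (slopes −9 and −3), so each is injective on its own interval.
The left piece maps (−∞, −3) onto (20, ∞); the right piece maps [−3, ∞) onto (−∞, 26].
The union (20, ∞) ∪ (−∞, 26] covers ℝ, so φ is surjective.
For the follow-up: the images overlap, so an x < −3 with φ(x) = φ(−3) exists. φ(−3) = 26; solving −9x − 7 = 26 for x < −3 gives x = (26 + 7)/(−9) = −11/3.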